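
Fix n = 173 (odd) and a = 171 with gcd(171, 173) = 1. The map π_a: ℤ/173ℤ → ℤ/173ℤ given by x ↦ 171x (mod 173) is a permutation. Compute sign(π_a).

-1

Start at x=66: 66 → 41 → 91 → 164 → 18 → 137 → 72 → … (one orbit).
Cycle lengths of π_171 on ℤ/173ℤ: [172, 1]; 2 cycles in total.
173 − 2 = 171 transpositions; sign(π) = (−1)^171 = -1.
(171|173)_J = -1 (Zolotarev's lemma cross-check).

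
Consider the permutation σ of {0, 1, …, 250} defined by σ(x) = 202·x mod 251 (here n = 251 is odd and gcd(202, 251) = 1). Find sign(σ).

Orbit of 161 under x↦202x: [161, 143, 21, 226, 221, 215, 7]… (length divides ord_251(202)).
2 cycles of lengths [250, 1].
2 cycles on 251: each ℓ→(−1)^(ℓ−1), product (−1)^249 = -1.
The Jacobi symbol (202|251) = -1 (Zolotarev) agrees.

-1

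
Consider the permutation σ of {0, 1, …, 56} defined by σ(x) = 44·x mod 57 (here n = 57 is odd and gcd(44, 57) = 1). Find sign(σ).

Start at x=26: 26 → 4 → 5 → 49 → 47 → 16 → 20 → … (one orbit).
Decompose π into cycles: lengths [18, 18, 9, 9, 2, 1] (6 cycles, including the fixed point 0).
n − c = 57 − 6 = 51; sign = (−1)^51 = -1.
Via Zolotarev, sign(π_{44}) = (44|57) = -1.

-1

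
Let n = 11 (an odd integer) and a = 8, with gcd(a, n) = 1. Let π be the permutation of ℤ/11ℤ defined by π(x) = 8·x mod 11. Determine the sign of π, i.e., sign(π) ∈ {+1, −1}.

-1

Orbit of 9 under x↦8x: [9, 6, 4, 10, 3, 2, 5]… (length divides ord_11(8)).
π_8 has 2 disjoint cycles with lengths [10, 1] on {0,…,10}.
n − c = 11 − 2 = 9; sign = (−1)^9 = -1.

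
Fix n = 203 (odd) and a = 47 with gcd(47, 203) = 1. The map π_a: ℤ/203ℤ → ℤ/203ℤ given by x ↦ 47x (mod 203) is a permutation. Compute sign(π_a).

+1

Orbit of 22 under x↦47x: [22, 19, 81, 153, 86, 185, 169]… (length divides ord_203(47)).
Cycle lengths of π_47 on ℤ/203ℤ: [84, 84, 28, 6, 1]; 5 cycles in total.
5 cycles on 203: each ℓ→(−1)^(ℓ−1), product (−1)^198 = +1.
Via Zolotarev, sign(π_{47}) = (47|203) = +1.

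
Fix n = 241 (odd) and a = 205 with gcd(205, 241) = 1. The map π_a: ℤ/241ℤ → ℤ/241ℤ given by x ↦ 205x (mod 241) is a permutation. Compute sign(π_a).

Start at x=1: 1 → 205 → 91 → 98 → 87 → 1 (one orbit).
Cycle type of π: 5×48 + 1; total 49 cycles.
241 − 49 = 192 transpositions; sign(π) = (−1)^192 = +1.

+1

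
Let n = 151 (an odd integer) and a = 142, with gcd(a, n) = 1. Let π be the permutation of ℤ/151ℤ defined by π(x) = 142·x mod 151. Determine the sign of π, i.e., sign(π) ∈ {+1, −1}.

-1

Orbit of 101 under x↦142x: [101, 148, 27, 59, 73, 98, 24]… (length divides ord_151(142)).
Cycle type of π: 50×3 + 1; total 4 cycles.
151 − 4 = 147 transpositions; sign(π) = (−1)^147 = -1.
Zolotarev: (142|151) = -1, matching the cycle-count sign.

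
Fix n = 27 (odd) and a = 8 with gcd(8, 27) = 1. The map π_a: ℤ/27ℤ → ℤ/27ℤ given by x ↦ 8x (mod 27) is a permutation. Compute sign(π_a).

Trace 10: π^k(10) = [10, 26, 19, 17, 1, 8] for k=0..5.
Decompose π into cycles: lengths [6, 6, 6, 2, 2, 2, 2, 1] (8 cycles, including the fixed point 0).
27 − 8 = 19 transpositions; sign(π) = (−1)^19 = -1.
Check: (8/27) = -1 by Zolotarev.

-1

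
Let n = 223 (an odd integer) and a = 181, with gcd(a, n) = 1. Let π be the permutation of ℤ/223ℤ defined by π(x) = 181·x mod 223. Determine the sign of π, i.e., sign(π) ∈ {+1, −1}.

Trace 131: π^k(131) = [131, 73, 56, 101, 218, 210, 100] for k=0..6.
Cycle type of π: 111×2 + 1; total 3 cycles.
3 cycles on 223: each ℓ→(−1)^(ℓ−1), product (−1)^220 = +1.

+1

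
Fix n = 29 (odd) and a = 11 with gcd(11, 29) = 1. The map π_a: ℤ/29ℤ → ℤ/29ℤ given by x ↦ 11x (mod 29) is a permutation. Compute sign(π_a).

Start at x=8: 8 → 1 → 11 → 5 → 26 → 25 → 14 → … (one orbit).
Cycle type of π: 28 + 1; total 2 cycles.
sign(π) = (−1)^{n − #cycles} = (−1)^{29−2} = (−1)^27 = -1.
(11|29)_J = -1 (Zolotarev's lemma cross-check).

-1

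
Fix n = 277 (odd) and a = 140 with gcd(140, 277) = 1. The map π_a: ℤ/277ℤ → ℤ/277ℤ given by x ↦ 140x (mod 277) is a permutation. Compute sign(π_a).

-1

Start at x=6: 6 → 9 → 152 → 228 → 65 → 236 → 77 → … (one orbit).
2 cycles of lengths [276, 1].
sign(π) = (−1)^{n − #cycles} = (−1)^{277−2} = (−1)^275 = -1.
(140|277)_J = -1 (Zolotarev's lemma cross-check).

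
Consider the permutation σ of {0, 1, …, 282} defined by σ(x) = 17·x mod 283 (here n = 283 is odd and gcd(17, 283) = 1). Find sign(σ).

-1

Trace 266: π^k(266) = [266, 277, 181, 247, 237, 67, 7] for k=0..6.
Cycle type of π: 282 + 1; total 2 cycles.
283 − 2 = 281 transpositions; sign(π) = (−1)^281 = -1.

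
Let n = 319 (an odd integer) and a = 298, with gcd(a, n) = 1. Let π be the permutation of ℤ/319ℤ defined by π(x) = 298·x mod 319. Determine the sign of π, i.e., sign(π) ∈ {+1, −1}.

-1

Trace 177: π^k(177) = [177, 111, 221, 144, 166, 23, 155] for k=0..6.
Cycle lengths of π_298 on ℤ/319ℤ: [28, 28, 28, 28, 28, 28, 28, 28, 28, 28, 28, 1, 1, 1, 1, 1, 1, 1, 1, 1, 1, 1]; 22 cycles in total.
22 cycles on 319: each ℓ→(−1)^(ℓ−1), product (−1)^297 = -1.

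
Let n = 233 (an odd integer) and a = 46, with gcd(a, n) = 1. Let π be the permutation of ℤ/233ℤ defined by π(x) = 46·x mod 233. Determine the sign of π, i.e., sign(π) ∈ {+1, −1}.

+1

Start at x=204: 204 → 64 → 148 → 51 → 16 → 37 → 71 → … (one orbit).
9 cycles of lengths [29, 29, 29, 29, 29, 29, 29, 29, 1].
9 cycles on 233: each ℓ→(−1)^(ℓ−1), product (−1)^224 = +1.
Zolotarev: (46|233) = +1, matching the cycle-count sign.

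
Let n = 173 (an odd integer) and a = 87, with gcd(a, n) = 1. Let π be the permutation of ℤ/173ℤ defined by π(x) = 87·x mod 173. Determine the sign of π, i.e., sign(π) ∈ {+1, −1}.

Start at x=15: 15 → 94 → 47 → 110 → 55 → 114 → 57 → … (one orbit).
The orbit structure of x ↦ 87x mod 173: 2 orbits of sizes [172, 1].
Σ(ℓ_i−1) = 173−2 = 171; sign = (−1)^171 = -1.

-1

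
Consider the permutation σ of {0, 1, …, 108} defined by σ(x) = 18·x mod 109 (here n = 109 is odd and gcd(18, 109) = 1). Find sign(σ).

Trace 24: π^k(24) = [24, 105, 37, 12, 107, 73, 6] for k=0..6.
Decompose π into cycles: lengths [108, 1] (2 cycles, including the fixed point 0).
sign(π) = (−1)^{n − #cycles} = (−1)^{109−2} = (−1)^107 = -1.
The Jacobi symbol (18|109) = -1 (Zolotarev) agrees.

-1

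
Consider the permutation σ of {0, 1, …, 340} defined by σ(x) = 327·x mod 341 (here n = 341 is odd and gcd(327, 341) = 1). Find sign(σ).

+1

Orbit of 1 under x↦327x: [1, 327, 196, 325, 224, 274, 256]… (length divides ord_341(327)).
π_327 has 13 disjoint cycles with lengths [30, 30, 30, 30, 30, 30, 30, 30, 30, 30, 30, 10, 1] on {0,…,340}.
sign(π) = (−1)^{n − #cycles} = (−1)^{341−13} = (−1)^328 = +1.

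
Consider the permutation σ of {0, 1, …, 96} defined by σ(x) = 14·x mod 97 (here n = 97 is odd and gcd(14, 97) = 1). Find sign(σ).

-1

Trace 26: π^k(26) = [26, 73, 52, 49, 7, 1, 14] for k=0..6.
Cycle type of π: 96 + 1; total 2 cycles.
n − c = 97 − 2 = 95; sign = (−1)^95 = -1.
Check: (14/97) = -1 by Zolotarev.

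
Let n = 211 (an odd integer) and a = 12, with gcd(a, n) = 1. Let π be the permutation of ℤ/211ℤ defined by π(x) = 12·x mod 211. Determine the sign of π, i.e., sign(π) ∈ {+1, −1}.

-1

Start at x=171: 171 → 153 → 148 → 88 → 1 → 12 → 144 → … (one orbit).
Cycle lengths of π_12 on ℤ/211ℤ: [14, 14, 14, 14, 14, 14, 14, 14, 14, 14, 14, 14, 14, 14, 14, 1]; 16 cycles in total.
Σ(ℓ_i−1) = 211−16 = 195; sign = (−1)^195 = -1.
Via Zolotarev, sign(π_{12}) = (12|211) = -1.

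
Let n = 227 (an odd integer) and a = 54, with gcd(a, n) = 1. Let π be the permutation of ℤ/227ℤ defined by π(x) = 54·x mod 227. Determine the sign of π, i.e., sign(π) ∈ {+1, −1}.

Start at x=105: 105 → 222 → 184 → 175 → 143 → 4 → 216 → … (one orbit).
Cycle type of π: 226 + 1; total 2 cycles.
Σ(ℓ_i−1) = 227−2 = 225; sign = (−1)^225 = -1.

-1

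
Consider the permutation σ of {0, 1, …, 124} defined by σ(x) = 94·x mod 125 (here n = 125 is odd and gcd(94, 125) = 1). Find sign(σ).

+1

Trace 31: π^k(31) = [31, 39, 41, 104, 26, 69, 111] for k=0..6.
π_94 has 7 disjoint cycles with lengths [50, 50, 10, 10, 2, 2, 1] on {0,…,124}.
125 − 7 = 118 transpositions; sign(π) = (−1)^118 = +1.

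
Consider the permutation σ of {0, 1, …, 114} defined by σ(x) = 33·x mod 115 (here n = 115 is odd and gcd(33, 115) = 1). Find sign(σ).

Start at x=96: 96 → 63 → 9 → 67 → 26 → 53 → 24 → … (one orbit).
5 cycles of lengths [44, 44, 22, 4, 1].
Σ(ℓ_i−1) = 115−5 = 110; sign = (−1)^110 = +1.
Zolotarev: (33|115) = +1, matching the cycle-count sign.

+1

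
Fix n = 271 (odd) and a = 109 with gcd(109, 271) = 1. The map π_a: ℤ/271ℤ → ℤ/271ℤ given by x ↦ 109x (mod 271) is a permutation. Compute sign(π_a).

-1

Start at x=19: 19 → 174 → 267 → 106 → 172 → 49 → 192 → … (one orbit).
2 cycles of lengths [270, 1].
n − c = 271 − 2 = 269; sign = (−1)^269 = -1.
Zolotarev: (109|271) = -1, matching the cycle-count sign.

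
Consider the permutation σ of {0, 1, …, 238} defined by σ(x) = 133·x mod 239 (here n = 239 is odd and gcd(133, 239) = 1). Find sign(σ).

+1

Start at x=135: 135 → 30 → 166 → 90 → 20 → 31 → 60 → … (one orbit).
Cycle lengths of π_133 on ℤ/239ℤ: [119, 119, 1]; 3 cycles in total.
sign(π) = (−1)^{n − #cycles} = (−1)^{239−3} = (−1)^236 = +1.
Check: (133/239) = +1 by Zolotarev.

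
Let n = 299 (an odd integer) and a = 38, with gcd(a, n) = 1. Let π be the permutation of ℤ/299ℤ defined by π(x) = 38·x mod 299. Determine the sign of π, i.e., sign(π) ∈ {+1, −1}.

-1

Start at x=90: 90 → 131 → 194 → 196 → 272 → 170 → 181 → … (one orbit).
The orbit structure of x ↦ 38x mod 299: 20 orbits of sizes [22, 22, 22, 22, 22, 22, 22, 22, 22, 22, 22, 22, 22, 2, 2, 2, 2, 2, 2, 1].
n − c = 299 − 20 = 279; sign = (−1)^279 = -1.
Zolotarev: (38|299) = -1, matching the cycle-count sign.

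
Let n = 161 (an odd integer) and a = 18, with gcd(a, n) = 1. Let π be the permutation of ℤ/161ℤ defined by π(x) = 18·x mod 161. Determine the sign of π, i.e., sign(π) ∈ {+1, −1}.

+1

Start at x=93: 93 → 64 → 25 → 128 → 50 → 95 → 100 → … (one orbit).
π_18 has 9 disjoint cycles with lengths [33, 33, 33, 33, 11, 11, 3, 3, 1] on {0,…,160}.
With 9 cycles on 161 points, sign = (−1)^{161−9} = +1.
Zolotarev: (18|161) = +1, matching the cycle-count sign.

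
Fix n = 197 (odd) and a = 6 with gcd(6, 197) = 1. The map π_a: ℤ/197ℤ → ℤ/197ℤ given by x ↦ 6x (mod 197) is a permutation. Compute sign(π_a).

Orbit of 178 under x↦6x: [178, 83, 104, 33, 1, 6, 36]… (length divides ord_197(6)).
Cycle lengths of π_6 on ℤ/197ℤ: [14, 14, 14, 14, 14, 14, 14, 14, 14, 14, 14, 14, 14, 14, 1]; 15 cycles in total.
With 15 cycles on 197 points, sign = (−1)^{197−15} = +1.
(6|197)_J = +1 (Zolotarev's lemma cross-check).

+1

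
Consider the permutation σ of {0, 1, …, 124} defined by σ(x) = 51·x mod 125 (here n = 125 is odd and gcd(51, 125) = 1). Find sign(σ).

+1

Start at x=51: 51 → 101 → 26 → 76 → 1 → 51 (one orbit).
π_51 has 45 disjoint cycles with lengths [5, 5, 5, 5, 5, 5, 5, 5, 5, 5, 5, 5, 5, 5, 5, 5, 5, 5, 5, 5, 1, 1, 1, 1, 1, 1, 1, 1, 1, 1, 1, 1, 1, 1, 1, 1, 1, 1, 1, 1, 1, 1, 1, 1, 1] on {0,…,124}.
n − c = 125 − 45 = 80; sign = (−1)^80 = +1.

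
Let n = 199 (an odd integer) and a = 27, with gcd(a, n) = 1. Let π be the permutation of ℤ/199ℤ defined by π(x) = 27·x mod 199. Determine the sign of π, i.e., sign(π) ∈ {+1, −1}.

-1

Start at x=135: 135 → 63 → 109 → 157 → 60 → 28 → 159 → … (one orbit).
Cycle type of π: 66×3 + 1; total 4 cycles.
Σ(ℓ_i−1) = 199−4 = 195; sign = (−1)^195 = -1.
Zolotarev: (27|199) = -1, matching the cycle-count sign.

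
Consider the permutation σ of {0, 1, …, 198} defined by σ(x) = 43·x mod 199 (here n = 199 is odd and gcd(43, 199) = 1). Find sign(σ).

Trace 106: π^k(106) = [106, 180, 178, 92, 175, 162, 1] for k=0..6.
Decompose π into cycles: lengths [9, 9, 9, 9, 9, 9, 9, 9, 9, 9, 9, 9, 9, 9, 9, 9, 9, 9, 9, 9, 9, 9, 1] (23 cycles, including the fixed point 0).
sign(π) = (−1)^{n − #cycles} = (−1)^{199−23} = (−1)^176 = +1.
Check: (43/199) = +1 by Zolotarev.

+1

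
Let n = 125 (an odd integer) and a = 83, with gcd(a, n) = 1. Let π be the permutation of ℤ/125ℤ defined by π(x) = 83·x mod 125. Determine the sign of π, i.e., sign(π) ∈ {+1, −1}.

-1

Trace 107: π^k(107) = [107, 6, 123, 84, 97, 51, 108] for k=0..6.
Decompose π into cycles: lengths [100, 20, 4, 1] (4 cycles, including the fixed point 0).
Σ(ℓ_i−1) = 125−4 = 121; sign = (−1)^121 = -1.
Zolotarev: (83|125) = -1, matching the cycle-count sign.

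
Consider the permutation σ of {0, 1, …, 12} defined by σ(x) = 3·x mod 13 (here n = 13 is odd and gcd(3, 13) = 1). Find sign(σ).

+1

Orbit of 3 under x↦3x: [3, 9, 1]… (length divides ord_13(3)).
5 cycles of lengths [3, 3, 3, 3, 1].
13 − 5 = 8 transpositions; sign(π) = (−1)^8 = +1.
Via Zolotarev, sign(π_{3}) = (3|13) = +1.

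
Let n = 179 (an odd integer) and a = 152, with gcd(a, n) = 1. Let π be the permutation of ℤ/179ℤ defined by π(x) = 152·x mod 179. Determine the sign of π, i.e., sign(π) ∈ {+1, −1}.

-1

Trace 145: π^k(145) = [145, 23, 95, 120, 161, 128, 124] for k=0..6.
π_152 has 2 disjoint cycles with lengths [178, 1] on {0,…,178}.
2 cycles on 179: each ℓ→(−1)^(ℓ−1), product (−1)^177 = -1.
Check: (152/179) = -1 by Zolotarev.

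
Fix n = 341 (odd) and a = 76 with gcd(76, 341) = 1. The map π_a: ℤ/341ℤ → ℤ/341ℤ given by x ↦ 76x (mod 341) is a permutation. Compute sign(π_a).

-1

Orbit of 109 under x↦76x: [109, 100, 98, 287, 329, 111, 252]… (length divides ord_341(76)).
The orbit structure of x ↦ 76x mod 341: 18 orbits of sizes [30, 30, 30, 30, 30, 30, 30, 30, 30, 30, 15, 15, 2, 2, 2, 2, 2, 1].
18 cycles on 341: each ℓ→(−1)^(ℓ−1), product (−1)^323 = -1.
The Jacobi symbol (76|341) = -1 (Zolotarev) agrees.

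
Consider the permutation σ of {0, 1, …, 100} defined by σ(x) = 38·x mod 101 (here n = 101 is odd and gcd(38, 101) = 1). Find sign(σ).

Start at x=24: 24 → 3 → 13 → 90 → 87 → 74 → 85 → … (one orbit).
Cycle lengths of π_38 on ℤ/101ℤ: [100, 1]; 2 cycles in total.
sign(π) = (−1)^{n − #cycles} = (−1)^{101−2} = (−1)^99 = -1.

-1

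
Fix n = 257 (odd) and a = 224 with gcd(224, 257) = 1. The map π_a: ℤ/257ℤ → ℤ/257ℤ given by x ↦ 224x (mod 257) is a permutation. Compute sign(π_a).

Trace 115: π^k(115) = [115, 60, 76, 62, 10, 184, 96] for k=0..6.
Decompose π into cycles: lengths [256, 1] (2 cycles, including the fixed point 0).
With 2 cycles on 257 points, sign = (−1)^{257−2} = -1.

-1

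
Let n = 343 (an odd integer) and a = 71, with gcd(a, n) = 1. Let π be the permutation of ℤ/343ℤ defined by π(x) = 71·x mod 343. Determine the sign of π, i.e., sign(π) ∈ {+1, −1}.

+1

Orbit of 127 under x↦71x: [127, 99, 169, 337, 260, 281, 57]… (length divides ord_343(71)).
19 cycles of lengths [49, 49, 49, 49, 49, 49, 7, 7, 7, 7, 7, 7, 1, 1, 1, 1, 1, 1, 1].
343 − 19 = 324 transpositions; sign(π) = (−1)^324 = +1.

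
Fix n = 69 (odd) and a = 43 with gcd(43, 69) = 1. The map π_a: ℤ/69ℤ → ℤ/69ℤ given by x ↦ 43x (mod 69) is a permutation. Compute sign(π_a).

-1

Trace 13: π^k(13) = [13, 7, 25, 40, 64, 61, 1] for k=0..6.
Decompose π into cycles: lengths [22, 22, 22, 1, 1, 1] (6 cycles, including the fixed point 0).
sign(π) = (−1)^{n − #cycles} = (−1)^{69−6} = (−1)^63 = -1.
The Jacobi symbol (43|69) = -1 (Zolotarev) agrees.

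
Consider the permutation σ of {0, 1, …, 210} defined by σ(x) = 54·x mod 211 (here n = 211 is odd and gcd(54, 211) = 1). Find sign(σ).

+1

Start at x=180: 180 → 14 → 123 → 101 → 179 → 171 → 161 → … (one orbit).
The orbit structure of x ↦ 54x mod 211: 11 orbits of sizes [21, 21, 21, 21, 21, 21, 21, 21, 21, 21, 1].
With 11 cycles on 211 points, sign = (−1)^{211−11} = +1.
(54|211)_J = +1 (Zolotarev's lemma cross-check).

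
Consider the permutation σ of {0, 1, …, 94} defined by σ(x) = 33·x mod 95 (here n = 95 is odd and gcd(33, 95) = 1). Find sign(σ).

+1

Start at x=8: 8 → 74 → 67 → 26 → 3 → 4 → 37 → … (one orbit).
Decompose π into cycles: lengths [36, 36, 18, 4, 1] (5 cycles, including the fixed point 0).
Σ(ℓ_i−1) = 95−5 = 90; sign = (−1)^90 = +1.
Zolotarev: (33|95) = +1, matching the cycle-count sign.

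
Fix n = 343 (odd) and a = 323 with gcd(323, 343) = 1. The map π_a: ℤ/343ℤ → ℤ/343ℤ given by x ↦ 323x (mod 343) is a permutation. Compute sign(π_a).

Trace 302: π^k(302) = [302, 134, 64, 92, 218, 99, 78] for k=0..6.
π_323 has 19 disjoint cycles with lengths [49, 49, 49, 49, 49, 49, 7, 7, 7, 7, 7, 7, 1, 1, 1, 1, 1, 1, 1] on {0,…,342}.
n − c = 343 − 19 = 324; sign = (−1)^324 = +1.

+1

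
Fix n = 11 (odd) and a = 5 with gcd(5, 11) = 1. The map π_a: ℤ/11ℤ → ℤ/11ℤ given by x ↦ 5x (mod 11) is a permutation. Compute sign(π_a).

Trace 5: π^k(5) = [5, 3, 4, 9, 1] for k=0..4.
3 cycles of lengths [5, 5, 1].
sign(π) = (−1)^{n − #cycles} = (−1)^{11−3} = (−1)^8 = +1.
Check: (5/11) = +1 by Zolotarev.

+1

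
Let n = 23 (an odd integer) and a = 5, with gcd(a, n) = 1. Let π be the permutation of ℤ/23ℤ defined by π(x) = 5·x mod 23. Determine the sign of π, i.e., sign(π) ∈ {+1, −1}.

-1

Orbit of 9 under x↦5x: [9, 22, 18, 21, 13, 19, 3]… (length divides ord_23(5)).
Cycle type of π: 22 + 1; total 2 cycles.
sign(π) = (−1)^{n − #cycles} = (−1)^{23−2} = (−1)^21 = -1.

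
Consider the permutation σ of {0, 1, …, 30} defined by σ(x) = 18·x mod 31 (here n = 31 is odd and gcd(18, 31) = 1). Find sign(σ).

+1

Start at x=19: 19 → 1 → 18 → 14 → 4 → 10 → 25 → … (one orbit).
π_18 has 3 disjoint cycles with lengths [15, 15, 1] on {0,…,30}.
Σ(ℓ_i−1) = 31−3 = 28; sign = (−1)^28 = +1.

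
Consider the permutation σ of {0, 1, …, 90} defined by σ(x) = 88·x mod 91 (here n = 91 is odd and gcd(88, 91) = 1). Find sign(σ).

Start at x=30: 30 → 1 → 88 → 9 → 64 → 81 → 30 (one orbit).
The orbit structure of x ↦ 88x mod 91: 17 orbits of sizes [6, 6, 6, 6, 6, 6, 6, 6, 6, 6, 6, 6, 6, 6, 3, 3, 1].
Σ(ℓ_i−1) = 91−17 = 74; sign = (−1)^74 = +1.
Check: (88/91) = +1 by Zolotarev.

+1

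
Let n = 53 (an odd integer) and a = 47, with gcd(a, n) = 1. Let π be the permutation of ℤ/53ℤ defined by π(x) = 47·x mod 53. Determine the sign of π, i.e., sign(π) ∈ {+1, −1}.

+1

Trace 24: π^k(24) = [24, 15, 16, 10, 46, 42, 13] for k=0..6.
Cycle type of π: 13×4 + 1; total 5 cycles.
5 cycles on 53: each ℓ→(−1)^(ℓ−1), product (−1)^48 = +1.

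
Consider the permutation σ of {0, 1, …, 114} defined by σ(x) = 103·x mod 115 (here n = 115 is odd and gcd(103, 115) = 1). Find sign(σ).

Start at x=64: 64 → 37 → 16 → 38 → 4 → 67 → 1 → … (one orbit).
Cycle lengths of π_103 on ℤ/115ℤ: [44, 44, 22, 4, 1]; 5 cycles in total.
Σ(ℓ_i−1) = 115−5 = 110; sign = (−1)^110 = +1.

+1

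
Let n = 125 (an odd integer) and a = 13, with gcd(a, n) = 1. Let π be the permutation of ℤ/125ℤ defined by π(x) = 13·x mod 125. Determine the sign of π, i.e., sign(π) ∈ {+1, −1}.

Start at x=61: 61 → 43 → 59 → 17 → 96 → 123 → 99 → … (one orbit).
Cycle lengths of π_13 on ℤ/125ℤ: [100, 20, 4, 1]; 4 cycles in total.
4 cycles on 125: each ℓ→(−1)^(ℓ−1), product (−1)^121 = -1.

-1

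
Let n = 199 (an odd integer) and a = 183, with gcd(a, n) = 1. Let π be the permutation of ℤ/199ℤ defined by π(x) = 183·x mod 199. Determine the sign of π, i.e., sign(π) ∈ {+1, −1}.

Start at x=8: 8 → 71 → 58 → 67 → 122 → 38 → 188 → … (one orbit).
Cycle type of π: 198 + 1; total 2 cycles.
sign(π) = (−1)^{n − #cycles} = (−1)^{199−2} = (−1)^197 = -1.
(183|199)_J = -1 (Zolotarev's lemma cross-check).

-1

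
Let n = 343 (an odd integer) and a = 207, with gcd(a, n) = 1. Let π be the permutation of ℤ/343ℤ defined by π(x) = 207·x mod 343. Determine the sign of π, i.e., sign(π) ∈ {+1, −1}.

+1

Start at x=225: 225 → 270 → 324 → 183 → 151 → 44 → 190 → … (one orbit).
Cycle type of π: 147×2 + 21×2 + 3×2 + 1; total 7 cycles.
sign(π) = (−1)^{n − #cycles} = (−1)^{343−7} = (−1)^336 = +1.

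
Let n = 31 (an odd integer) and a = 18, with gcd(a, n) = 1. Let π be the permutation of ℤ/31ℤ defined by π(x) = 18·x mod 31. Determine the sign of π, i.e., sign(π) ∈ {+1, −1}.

+1

Orbit of 16 under x↦18x: [16, 9, 7, 2, 5, 28, 8]… (length divides ord_31(18)).
The orbit structure of x ↦ 18x mod 31: 3 orbits of sizes [15, 15, 1].
With 3 cycles on 31 points, sign = (−1)^{31−3} = +1.
Via Zolotarev, sign(π_{18}) = (18|31) = +1.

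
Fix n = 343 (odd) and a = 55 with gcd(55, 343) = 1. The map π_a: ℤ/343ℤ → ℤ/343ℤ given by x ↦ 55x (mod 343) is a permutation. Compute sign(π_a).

Start at x=197: 197 → 202 → 134 → 167 → 267 → 279 → 253 → … (one orbit).
The orbit structure of x ↦ 55x mod 343: 10 orbits of sizes [98, 98, 98, 14, 14, 14, 2, 2, 2, 1].
Σ(ℓ_i−1) = 343−10 = 333; sign = (−1)^333 = -1.
Check: (55/343) = -1 by Zolotarev.

-1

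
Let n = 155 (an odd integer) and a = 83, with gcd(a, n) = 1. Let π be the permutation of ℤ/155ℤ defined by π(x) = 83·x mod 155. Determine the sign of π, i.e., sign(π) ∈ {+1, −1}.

Orbit of 111 under x↦83x: [111, 68, 64, 42, 76, 108, 129]… (length divides ord_155(83)).
The orbit structure of x ↦ 83x mod 155: 5 orbits of sizes [60, 60, 30, 4, 1].
5 cycles on 155: each ℓ→(−1)^(ℓ−1), product (−1)^150 = +1.
Zolotarev: (83|155) = +1, matching the cycle-count sign.

+1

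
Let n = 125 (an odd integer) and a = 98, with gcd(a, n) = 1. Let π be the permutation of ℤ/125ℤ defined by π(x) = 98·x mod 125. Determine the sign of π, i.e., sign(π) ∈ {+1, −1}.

Start at x=64: 64 → 22 → 31 → 38 → 99 → 77 → 46 → … (one orbit).
Cycle lengths of π_98 on ℤ/125ℤ: [100, 20, 4, 1]; 4 cycles in total.
n − c = 125 − 4 = 121; sign = (−1)^121 = -1.
(98|125)_J = -1 (Zolotarev's lemma cross-check).

-1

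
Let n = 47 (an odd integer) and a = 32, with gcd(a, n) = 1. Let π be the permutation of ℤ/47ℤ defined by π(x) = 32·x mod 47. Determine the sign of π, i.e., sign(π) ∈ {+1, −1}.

Trace 6: π^k(6) = [6, 4, 34, 7, 36, 24, 16] for k=0..6.
π_32 has 3 disjoint cycles with lengths [23, 23, 1] on {0,…,46}.
n − c = 47 − 3 = 44; sign = (−1)^44 = +1.

+1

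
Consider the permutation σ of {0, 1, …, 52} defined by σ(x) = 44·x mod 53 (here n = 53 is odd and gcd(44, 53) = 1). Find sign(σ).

+1

Start at x=49: 49 → 36 → 47 → 1 → 44 → 28 → 13 → … (one orbit).
Cycle lengths of π_44 on ℤ/53ℤ: [13, 13, 13, 13, 1]; 5 cycles in total.
sign(π) = (−1)^{n − #cycles} = (−1)^{53−5} = (−1)^48 = +1.
(44|53)_J = +1 (Zolotarev's lemma cross-check).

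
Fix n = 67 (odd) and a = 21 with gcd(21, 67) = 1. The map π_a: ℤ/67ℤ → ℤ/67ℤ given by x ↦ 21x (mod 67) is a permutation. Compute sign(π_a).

Orbit of 47 under x↦21x: [47, 49, 24, 35, 65, 25, 56]… (length divides ord_67(21)).
3 cycles of lengths [33, 33, 1].
67 − 3 = 64 transpositions; sign(π) = (−1)^64 = +1.
Zolotarev: (21|67) = +1, matching the cycle-count sign.

+1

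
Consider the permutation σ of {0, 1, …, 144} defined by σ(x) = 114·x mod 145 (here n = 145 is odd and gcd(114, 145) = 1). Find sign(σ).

Orbit of 91 under x↦114x: [91, 79, 16, 84, 6, 104, 111]… (length divides ord_145(114)).
Cycle type of π: 28×5 + 2×2 + 1; total 8 cycles.
sign(π) = (−1)^{n − #cycles} = (−1)^{145−8} = (−1)^137 = -1.
Via Zolotarev, sign(π_{114}) = (114|145) = -1.

-1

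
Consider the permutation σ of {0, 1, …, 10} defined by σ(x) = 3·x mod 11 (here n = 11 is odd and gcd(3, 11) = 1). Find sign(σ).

Orbit of 9 under x↦3x: [9, 5, 4, 1, 3]… (length divides ord_11(3)).
Decompose π into cycles: lengths [5, 5, 1] (3 cycles, including the fixed point 0).
sign(π) = (−1)^{n − #cycles} = (−1)^{11−3} = (−1)^8 = +1.

+1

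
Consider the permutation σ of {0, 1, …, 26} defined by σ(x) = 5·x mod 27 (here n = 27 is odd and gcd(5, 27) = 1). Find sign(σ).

Trace 25: π^k(25) = [25, 17, 4, 20, 19, 14, 16] for k=0..6.
π_5 has 4 disjoint cycles with lengths [18, 6, 2, 1] on {0,…,26}.
With 4 cycles on 27 points, sign = (−1)^{27−4} = -1.

-1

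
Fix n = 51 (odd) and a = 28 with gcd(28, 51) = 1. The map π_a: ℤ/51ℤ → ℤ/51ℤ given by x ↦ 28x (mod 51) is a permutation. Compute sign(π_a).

-1

Start at x=4: 4 → 10 → 25 → 37 → 16 → 40 → 49 → … (one orbit).
Cycle type of π: 16×3 + 1×3; total 6 cycles.
n − c = 51 − 6 = 45; sign = (−1)^45 = -1.
(28|51)_J = -1 (Zolotarev's lemma cross-check).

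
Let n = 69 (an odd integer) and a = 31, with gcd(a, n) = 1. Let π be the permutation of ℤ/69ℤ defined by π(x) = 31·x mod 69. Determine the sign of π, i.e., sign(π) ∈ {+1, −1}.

+1

Trace 31: π^k(31) = [31, 64, 52, 25, 16, 13, 58] for k=0..6.
π_31 has 9 disjoint cycles with lengths [11, 11, 11, 11, 11, 11, 1, 1, 1] on {0,…,68}.
Σ(ℓ_i−1) = 69−9 = 60; sign = (−1)^60 = +1.
Zolotarev: (31|69) = +1, matching the cycle-count sign.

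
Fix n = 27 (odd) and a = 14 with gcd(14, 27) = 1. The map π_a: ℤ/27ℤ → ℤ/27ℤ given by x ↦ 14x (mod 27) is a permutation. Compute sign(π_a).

Start at x=4: 4 → 2 → 1 → 14 → 7 → 17 → 22 → … (one orbit).
The orbit structure of x ↦ 14x mod 27: 4 orbits of sizes [18, 6, 2, 1].
With 4 cycles on 27 points, sign = (−1)^{27−4} = -1.

-1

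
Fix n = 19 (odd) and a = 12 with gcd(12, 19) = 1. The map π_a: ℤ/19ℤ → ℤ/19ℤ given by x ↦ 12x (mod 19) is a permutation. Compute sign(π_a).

Orbit of 8 under x↦12x: [8, 1, 12, 11, 18, 7]… (length divides ord_19(12)).
4 cycles of lengths [6, 6, 6, 1].
With 4 cycles on 19 points, sign = (−1)^{19−4} = -1.

-1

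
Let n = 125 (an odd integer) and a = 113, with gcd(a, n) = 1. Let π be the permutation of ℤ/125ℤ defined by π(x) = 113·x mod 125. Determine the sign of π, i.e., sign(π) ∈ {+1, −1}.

Start at x=74: 74 → 112 → 31 → 3 → 89 → 57 → 66 → … (one orbit).
Decompose π into cycles: lengths [100, 20, 4, 1] (4 cycles, including the fixed point 0).
With 4 cycles on 125 points, sign = (−1)^{125−4} = -1.

-1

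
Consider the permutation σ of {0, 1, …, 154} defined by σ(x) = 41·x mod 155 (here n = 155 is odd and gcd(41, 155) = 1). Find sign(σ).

Start at x=1: 1 → 41 → 131 → 101 → 111 → 56 → 126 → … (one orbit).
The orbit structure of x ↦ 41x mod 155: 15 orbits of sizes [15, 15, 15, 15, 15, 15, 15, 15, 15, 15, 1, 1, 1, 1, 1].
With 15 cycles on 155 points, sign = (−1)^{155−15} = +1.

+1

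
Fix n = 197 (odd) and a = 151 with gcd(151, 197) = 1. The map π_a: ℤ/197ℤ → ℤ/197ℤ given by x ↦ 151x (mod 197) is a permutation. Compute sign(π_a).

Orbit of 40 under x↦151x: [40, 130, 127, 68, 24, 78, 155]… (length divides ord_197(151)).
The orbit structure of x ↦ 151x mod 197: 2 orbits of sizes [196, 1].
n − c = 197 − 2 = 195; sign = (−1)^195 = -1.

-1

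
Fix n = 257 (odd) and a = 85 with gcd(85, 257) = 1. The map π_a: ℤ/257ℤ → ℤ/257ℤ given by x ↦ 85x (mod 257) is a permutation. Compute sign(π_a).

-1

Trace 49: π^k(49) = [49, 53, 136, 252, 89, 112, 11] for k=0..6.
Cycle type of π: 256 + 1; total 2 cycles.
With 2 cycles on 257 points, sign = (−1)^{257−2} = -1.
Via Zolotarev, sign(π_{85}) = (85|257) = -1.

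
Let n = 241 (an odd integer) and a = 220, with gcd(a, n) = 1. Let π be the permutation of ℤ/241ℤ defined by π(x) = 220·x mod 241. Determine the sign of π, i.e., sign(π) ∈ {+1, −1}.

Start at x=177: 177 → 139 → 214 → 85 → 143 → 130 → 162 → … (one orbit).
Cycle type of π: 80×3 + 1; total 4 cycles.
With 4 cycles on 241 points, sign = (−1)^{241−4} = -1.
Via Zolotarev, sign(π_{220}) = (220|241) = -1.

-1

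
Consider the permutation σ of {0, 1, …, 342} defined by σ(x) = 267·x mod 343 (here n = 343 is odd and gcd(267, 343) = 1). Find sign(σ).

Trace 309: π^k(309) = [309, 183, 155, 225, 50, 316, 337] for k=0..6.
19 cycles of lengths [49, 49, 49, 49, 49, 49, 7, 7, 7, 7, 7, 7, 1, 1, 1, 1, 1, 1, 1].
n − c = 343 − 19 = 324; sign = (−1)^324 = +1.
Via Zolotarev, sign(π_{267}) = (267|343) = +1.

+1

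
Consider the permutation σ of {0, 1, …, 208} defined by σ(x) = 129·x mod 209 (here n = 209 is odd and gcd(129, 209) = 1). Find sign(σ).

+1

Trace 23: π^k(23) = [23, 41, 64, 105, 169, 65, 25] for k=0..6.
5 cycles of lengths [90, 90, 18, 10, 1].
n − c = 209 − 5 = 204; sign = (−1)^204 = +1.
The Jacobi symbol (129|209) = +1 (Zolotarev) agrees.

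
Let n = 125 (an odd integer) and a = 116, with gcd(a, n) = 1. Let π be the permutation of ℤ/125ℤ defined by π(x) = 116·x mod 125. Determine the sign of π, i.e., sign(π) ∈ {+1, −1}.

+1

Orbit of 76 under x↦116x: [76, 66, 31, 96, 11, 26, 16]… (length divides ord_125(116)).
Cycle type of π: 25×4 + 5×4 + 1×5; total 13 cycles.
125 − 13 = 112 transpositions; sign(π) = (−1)^112 = +1.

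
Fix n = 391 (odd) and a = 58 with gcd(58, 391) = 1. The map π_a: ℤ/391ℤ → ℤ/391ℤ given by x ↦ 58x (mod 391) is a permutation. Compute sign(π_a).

Start at x=50: 50 → 163 → 70 → 150 → 98 → 210 → 59 → … (one orbit).
6 cycles of lengths [176, 176, 16, 11, 11, 1].
n − c = 391 − 6 = 385; sign = (−1)^385 = -1.
Via Zolotarev, sign(π_{58}) = (58|391) = -1.

-1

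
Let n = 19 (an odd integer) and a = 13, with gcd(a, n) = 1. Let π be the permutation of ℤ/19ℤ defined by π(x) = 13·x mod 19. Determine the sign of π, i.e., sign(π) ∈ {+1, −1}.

-1

Trace 12: π^k(12) = [12, 4, 14, 11, 10, 16, 18] for k=0..6.
Cycle lengths of π_13 on ℤ/19ℤ: [18, 1]; 2 cycles in total.
sign(π) = (−1)^{n − #cycles} = (−1)^{19−2} = (−1)^17 = -1.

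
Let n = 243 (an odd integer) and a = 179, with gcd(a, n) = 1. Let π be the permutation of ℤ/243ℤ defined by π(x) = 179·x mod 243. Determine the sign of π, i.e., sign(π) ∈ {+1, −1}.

-1

Trace 8: π^k(8) = [8, 217, 206, 181, 80, 226, 116] for k=0..6.
Decompose π into cycles: lengths [54, 54, 54, 18, 18, 18, 6, 6, 6, 2, 2, 2, 2, 1] (14 cycles, including the fixed point 0).
14 cycles on 243: each ℓ→(−1)^(ℓ−1), product (−1)^229 = -1.
Via Zolotarev, sign(π_{179}) = (179|243) = -1.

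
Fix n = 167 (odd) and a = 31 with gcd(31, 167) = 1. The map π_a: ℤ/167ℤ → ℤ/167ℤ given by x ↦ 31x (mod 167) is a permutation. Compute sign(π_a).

+1

Orbit of 16 under x↦31x: [16, 162, 12, 38, 9, 112, 132]… (length divides ord_167(31)).
π_31 has 3 disjoint cycles with lengths [83, 83, 1] on {0,…,166}.
sign(π) = (−1)^{n − #cycles} = (−1)^{167−3} = (−1)^164 = +1.
Check: (31/167) = +1 by Zolotarev.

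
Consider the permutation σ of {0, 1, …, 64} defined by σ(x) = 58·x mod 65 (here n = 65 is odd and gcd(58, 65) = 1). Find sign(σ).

+1

Trace 47: π^k(47) = [47, 61, 28, 64, 7, 16, 18] for k=0..6.
The orbit structure of x ↦ 58x mod 65: 7 orbits of sizes [12, 12, 12, 12, 12, 4, 1].
Σ(ℓ_i−1) = 65−7 = 58; sign = (−1)^58 = +1.
Via Zolotarev, sign(π_{58}) = (58|65) = +1.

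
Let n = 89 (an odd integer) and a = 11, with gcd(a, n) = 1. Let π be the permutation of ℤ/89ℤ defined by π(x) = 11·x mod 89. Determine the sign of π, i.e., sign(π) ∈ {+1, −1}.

+1

Start at x=87: 87 → 67 → 25 → 8 → 88 → 78 → 57 → … (one orbit).
π_11 has 5 disjoint cycles with lengths [22, 22, 22, 22, 1] on {0,…,88}.
5 cycles on 89: each ℓ→(−1)^(ℓ−1), product (−1)^84 = +1.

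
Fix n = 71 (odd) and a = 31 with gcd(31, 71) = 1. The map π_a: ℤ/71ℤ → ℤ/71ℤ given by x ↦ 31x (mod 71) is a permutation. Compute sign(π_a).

Start at x=15: 15 → 39 → 2 → 62 → 5 → 13 → 48 → … (one orbit).
The orbit structure of x ↦ 31x mod 71: 2 orbits of sizes [70, 1].
n − c = 71 − 2 = 69; sign = (−1)^69 = -1.
Zolotarev: (31|71) = -1, matching the cycle-count sign.

-1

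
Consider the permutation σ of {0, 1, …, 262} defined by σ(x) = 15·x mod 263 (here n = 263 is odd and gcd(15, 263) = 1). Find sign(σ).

-1

Orbit of 64 under x↦15x: [64, 171, 198, 77, 103, 230, 31]… (length divides ord_263(15)).
Cycle lengths of π_15 on ℤ/263ℤ: [262, 1]; 2 cycles in total.
With 2 cycles on 263 points, sign = (−1)^{263−2} = -1.
(15|263)_J = -1 (Zolotarev's lemma cross-check).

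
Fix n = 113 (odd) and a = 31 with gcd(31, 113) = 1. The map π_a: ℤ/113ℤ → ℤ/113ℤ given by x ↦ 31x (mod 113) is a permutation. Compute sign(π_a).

Start at x=106: 106 → 9 → 53 → 61 → 83 → 87 → 98 → … (one orbit).
π_31 has 3 disjoint cycles with lengths [56, 56, 1] on {0,…,112}.
sign(π) = (−1)^{n − #cycles} = (−1)^{113−3} = (−1)^110 = +1.
The Jacobi symbol (31|113) = +1 (Zolotarev) agrees.

+1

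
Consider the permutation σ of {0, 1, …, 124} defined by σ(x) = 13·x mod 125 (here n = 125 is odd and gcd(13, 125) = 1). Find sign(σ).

-1

Orbit of 6 under x↦13x: [6, 78, 14, 57, 116, 8, 104]… (length divides ord_125(13)).
The orbit structure of x ↦ 13x mod 125: 4 orbits of sizes [100, 20, 4, 1].
sign(π) = (−1)^{n − #cycles} = (−1)^{125−4} = (−1)^121 = -1.
Via Zolotarev, sign(π_{13}) = (13|125) = -1.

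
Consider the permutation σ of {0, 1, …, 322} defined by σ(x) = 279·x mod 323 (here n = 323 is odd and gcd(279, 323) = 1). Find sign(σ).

+1

Orbit of 263 under x↦279x: [263, 56, 120, 211, 83, 224, 157]… (length divides ord_323(279)).
Decompose π into cycles: lengths [144, 144, 18, 16, 1] (5 cycles, including the fixed point 0).
n − c = 323 − 5 = 318; sign = (−1)^318 = +1.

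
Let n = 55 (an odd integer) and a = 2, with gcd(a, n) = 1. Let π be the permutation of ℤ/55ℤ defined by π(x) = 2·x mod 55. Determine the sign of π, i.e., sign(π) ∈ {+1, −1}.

Start at x=36: 36 → 17 → 34 → 13 → 26 → 52 → 49 → … (one orbit).
5 cycles of lengths [20, 20, 10, 4, 1].
With 5 cycles on 55 points, sign = (−1)^{55−5} = +1.
Zolotarev: (2|55) = +1, matching the cycle-count sign.

+1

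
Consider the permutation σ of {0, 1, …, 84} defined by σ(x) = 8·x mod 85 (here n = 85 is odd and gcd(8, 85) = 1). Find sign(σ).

-1

Orbit of 32 under x↦8x: [32, 1, 8, 64, 2, 16, 43]… (length divides ord_85(8)).
π_8 has 12 disjoint cycles with lengths [8, 8, 8, 8, 8, 8, 8, 8, 8, 8, 4, 1] on {0,…,84}.
12 cycles on 85: each ℓ→(−1)^(ℓ−1), product (−1)^73 = -1.
Via Zolotarev, sign(π_{8}) = (8|85) = -1.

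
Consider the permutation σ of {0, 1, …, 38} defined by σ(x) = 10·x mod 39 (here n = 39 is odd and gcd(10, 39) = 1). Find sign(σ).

+1

Start at x=1: 1 → 10 → 22 → 25 → 16 → 4 → 1 (one orbit).
Decompose π into cycles: lengths [6, 6, 6, 6, 6, 6, 1, 1, 1] (9 cycles, including the fixed point 0).
sign(π) = (−1)^{n − #cycles} = (−1)^{39−9} = (−1)^30 = +1.
Check: (10/39) = +1 by Zolotarev.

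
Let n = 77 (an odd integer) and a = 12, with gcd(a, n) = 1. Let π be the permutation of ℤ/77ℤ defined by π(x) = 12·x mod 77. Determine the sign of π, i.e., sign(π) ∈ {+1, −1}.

Start at x=67: 67 → 34 → 23 → 45 → 1 → 12 → 67 (one orbit).
Decompose π into cycles: lengths [6, 6, 6, 6, 6, 6, 6, 6, 6, 6, 6, 1, 1, 1, 1, 1, 1, 1, 1, 1, 1, 1] (22 cycles, including the fixed point 0).
Σ(ℓ_i−1) = 77−22 = 55; sign = (−1)^55 = -1.

-1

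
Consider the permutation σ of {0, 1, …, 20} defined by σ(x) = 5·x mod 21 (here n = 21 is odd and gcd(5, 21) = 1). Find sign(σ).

+1

Trace 1: π^k(1) = [1, 5, 4, 20, 16, 17] for k=0..5.
The orbit structure of x ↦ 5x mod 21: 5 orbits of sizes [6, 6, 6, 2, 1].
sign(π) = (−1)^{n − #cycles} = (−1)^{21−5} = (−1)^16 = +1.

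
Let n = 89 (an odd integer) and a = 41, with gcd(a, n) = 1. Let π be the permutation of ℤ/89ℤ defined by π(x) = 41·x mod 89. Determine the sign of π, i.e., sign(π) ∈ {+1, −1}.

-1

Orbit of 21 under x↦41x: [21, 60, 57, 23, 53, 37, 4]… (length divides ord_89(41)).
Cycle type of π: 88 + 1; total 2 cycles.
Σ(ℓ_i−1) = 89−2 = 87; sign = (−1)^87 = -1.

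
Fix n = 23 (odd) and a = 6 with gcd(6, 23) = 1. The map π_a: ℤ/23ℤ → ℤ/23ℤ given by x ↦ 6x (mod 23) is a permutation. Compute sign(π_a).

+1

Orbit of 8 under x↦6x: [8, 2, 12, 3, 18, 16, 4]… (length divides ord_23(6)).
The orbit structure of x ↦ 6x mod 23: 3 orbits of sizes [11, 11, 1].
3 cycles on 23: each ℓ→(−1)^(ℓ−1), product (−1)^20 = +1.
Via Zolotarev, sign(π_{6}) = (6|23) = +1.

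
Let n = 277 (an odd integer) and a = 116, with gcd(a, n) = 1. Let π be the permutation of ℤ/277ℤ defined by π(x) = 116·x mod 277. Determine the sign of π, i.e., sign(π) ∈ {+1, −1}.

Trace 1: π^k(1) = [1, 116, 160] for k=0..2.
The orbit structure of x ↦ 116x mod 277: 93 orbits of sizes [3, 3, 3, 3, 3, 3, 3, 3, 3, 3, 3, 3, 3, 3, 3, 3, 3, 3, 3, 3, 3, 3, 3, 3, 3, 3, 3, 3, 3, 3, 3, 3, 3, 3, 3, 3, 3, 3, 3, 3, 3, 3, 3, 3, 3, 3, 3, 3, 3, 3, 3, 3, 3, 3, 3, 3, 3, 3, 3, 3, 3, 3, 3, 3, 3, 3, 3, 3, 3, 3, 3, 3, 3, 3, 3, 3, 3, 3, 3, 3, 3, 3, 3, 3, 3, 3, 3, 3, 3, 3, 3, 3, 1].
sign(π) = (−1)^{n − #cycles} = (−1)^{277−93} = (−1)^184 = +1.
Via Zolotarev, sign(π_{116}) = (116|277) = +1.

+1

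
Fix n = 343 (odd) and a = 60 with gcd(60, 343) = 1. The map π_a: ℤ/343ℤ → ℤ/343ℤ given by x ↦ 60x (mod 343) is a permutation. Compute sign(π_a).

+1

Start at x=183: 183 → 4 → 240 → 337 → 326 → 9 → 197 → … (one orbit).
7 cycles of lengths [147, 147, 21, 21, 3, 3, 1].
With 7 cycles on 343 points, sign = (−1)^{343−7} = +1.
(60|343)_J = +1 (Zolotarev's lemma cross-check).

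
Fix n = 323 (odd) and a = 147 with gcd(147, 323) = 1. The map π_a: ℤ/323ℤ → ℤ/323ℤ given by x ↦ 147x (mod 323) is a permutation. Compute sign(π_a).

Orbit of 227 under x↦147x: [227, 100, 165, 30, 211, 9, 31]… (length divides ord_323(147)).
Cycle lengths of π_147 on ℤ/323ℤ: [144, 144, 18, 16, 1]; 5 cycles in total.
With 5 cycles on 323 points, sign = (−1)^{323−5} = +1.

+1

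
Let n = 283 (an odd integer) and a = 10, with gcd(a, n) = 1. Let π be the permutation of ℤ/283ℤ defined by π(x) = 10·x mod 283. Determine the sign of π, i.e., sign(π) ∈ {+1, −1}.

Orbit of 215 under x↦10x: [215, 169, 275, 203, 49, 207, 89]… (length divides ord_283(10)).
The orbit structure of x ↦ 10x mod 283: 3 orbits of sizes [141, 141, 1].
Σ(ℓ_i−1) = 283−3 = 280; sign = (−1)^280 = +1.

+1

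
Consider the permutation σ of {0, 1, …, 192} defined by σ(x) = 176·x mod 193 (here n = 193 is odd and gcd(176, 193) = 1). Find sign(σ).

Start at x=145: 145 → 44 → 24 → 171 → 181 → 11 → 6 → … (one orbit).
Decompose π into cycles: lengths [192, 1] (2 cycles, including the fixed point 0).
n − c = 193 − 2 = 191; sign = (−1)^191 = -1.

-1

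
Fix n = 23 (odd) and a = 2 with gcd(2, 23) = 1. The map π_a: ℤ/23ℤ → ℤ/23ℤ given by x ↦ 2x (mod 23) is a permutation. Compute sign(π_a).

+1

Orbit of 3 under x↦2x: [3, 6, 12, 1, 2, 4, 8]… (length divides ord_23(2)).
The orbit structure of x ↦ 2x mod 23: 3 orbits of sizes [11, 11, 1].
With 3 cycles on 23 points, sign = (−1)^{23−3} = +1.
Check: (2/23) = +1 by Zolotarev.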